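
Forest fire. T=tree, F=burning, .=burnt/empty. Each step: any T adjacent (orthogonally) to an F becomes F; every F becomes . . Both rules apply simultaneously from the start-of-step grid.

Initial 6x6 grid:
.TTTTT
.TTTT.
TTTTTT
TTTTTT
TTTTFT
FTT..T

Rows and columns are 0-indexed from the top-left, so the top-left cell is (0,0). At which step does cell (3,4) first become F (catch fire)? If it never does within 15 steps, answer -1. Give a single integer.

Step 1: cell (3,4)='F' (+5 fires, +2 burnt)
  -> target ignites at step 1
Step 2: cell (3,4)='.' (+8 fires, +5 burnt)
Step 3: cell (3,4)='.' (+6 fires, +8 burnt)
Step 4: cell (3,4)='.' (+4 fires, +6 burnt)
Step 5: cell (3,4)='.' (+4 fires, +4 burnt)
Step 6: cell (3,4)='.' (+2 fires, +4 burnt)
Step 7: cell (3,4)='.' (+0 fires, +2 burnt)
  fire out at step 7

1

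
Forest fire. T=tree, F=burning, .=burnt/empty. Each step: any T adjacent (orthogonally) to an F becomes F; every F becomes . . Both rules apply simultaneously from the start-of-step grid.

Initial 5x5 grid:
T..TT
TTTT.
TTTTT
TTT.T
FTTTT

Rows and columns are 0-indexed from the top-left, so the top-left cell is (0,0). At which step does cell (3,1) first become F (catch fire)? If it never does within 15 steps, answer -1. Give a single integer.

Step 1: cell (3,1)='T' (+2 fires, +1 burnt)
Step 2: cell (3,1)='F' (+3 fires, +2 burnt)
  -> target ignites at step 2
Step 3: cell (3,1)='.' (+4 fires, +3 burnt)
Step 4: cell (3,1)='.' (+4 fires, +4 burnt)
Step 5: cell (3,1)='.' (+3 fires, +4 burnt)
Step 6: cell (3,1)='.' (+2 fires, +3 burnt)
Step 7: cell (3,1)='.' (+1 fires, +2 burnt)
Step 8: cell (3,1)='.' (+1 fires, +1 burnt)
Step 9: cell (3,1)='.' (+0 fires, +1 burnt)
  fire out at step 9

2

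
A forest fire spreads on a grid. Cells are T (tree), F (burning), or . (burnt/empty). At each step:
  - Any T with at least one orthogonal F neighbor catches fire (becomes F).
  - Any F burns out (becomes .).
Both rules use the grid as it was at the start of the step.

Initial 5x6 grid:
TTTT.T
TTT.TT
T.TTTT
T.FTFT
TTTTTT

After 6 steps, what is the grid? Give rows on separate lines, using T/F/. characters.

Step 1: 6 trees catch fire, 2 burn out
  TTTT.T
  TTT.TT
  T.FTFT
  T..F.F
  TTFTFT
Step 2: 7 trees catch fire, 6 burn out
  TTTT.T
  TTF.FT
  T..F.F
  T.....
  TF.F.F
Step 3: 4 trees catch fire, 7 burn out
  TTFT.T
  TF...F
  T.....
  T.....
  F.....
Step 4: 5 trees catch fire, 4 burn out
  TF.F.F
  F.....
  T.....
  F.....
  ......
Step 5: 2 trees catch fire, 5 burn out
  F.....
  ......
  F.....
  ......
  ......
Step 6: 0 trees catch fire, 2 burn out
  ......
  ......
  ......
  ......
  ......

......
......
......
......
......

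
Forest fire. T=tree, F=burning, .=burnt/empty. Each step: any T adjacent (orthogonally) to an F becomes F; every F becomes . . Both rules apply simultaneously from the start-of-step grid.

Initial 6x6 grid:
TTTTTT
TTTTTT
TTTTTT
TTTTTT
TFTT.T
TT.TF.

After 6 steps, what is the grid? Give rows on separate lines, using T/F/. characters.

Step 1: 5 trees catch fire, 2 burn out
  TTTTTT
  TTTTTT
  TTTTTT
  TFTTTT
  F.FT.T
  TF.F..
Step 2: 5 trees catch fire, 5 burn out
  TTTTTT
  TTTTTT
  TFTTTT
  F.FTTT
  ...F.T
  F.....
Step 3: 4 trees catch fire, 5 burn out
  TTTTTT
  TFTTTT
  F.FTTT
  ...FTT
  .....T
  ......
Step 4: 5 trees catch fire, 4 burn out
  TFTTTT
  F.FTTT
  ...FTT
  ....FT
  .....T
  ......
Step 5: 5 trees catch fire, 5 burn out
  F.FTTT
  ...FTT
  ....FT
  .....F
  .....T
  ......
Step 6: 4 trees catch fire, 5 burn out
  ...FTT
  ....FT
  .....F
  ......
  .....F
  ......

...FTT
....FT
.....F
......
.....F
......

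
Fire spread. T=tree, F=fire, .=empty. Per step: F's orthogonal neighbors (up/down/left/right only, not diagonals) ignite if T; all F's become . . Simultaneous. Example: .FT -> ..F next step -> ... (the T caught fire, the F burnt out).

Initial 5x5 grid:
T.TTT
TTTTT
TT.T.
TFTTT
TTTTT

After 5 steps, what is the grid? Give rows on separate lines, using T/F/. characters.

Step 1: 4 trees catch fire, 1 burn out
  T.TTT
  TTTTT
  TF.T.
  F.FTT
  TFTTT
Step 2: 5 trees catch fire, 4 burn out
  T.TTT
  TFTTT
  F..T.
  ...FT
  F.FTT
Step 3: 5 trees catch fire, 5 burn out
  T.TTT
  F.FTT
  ...F.
  ....F
  ...FT
Step 4: 4 trees catch fire, 5 burn out
  F.FTT
  ...FT
  .....
  .....
  ....F
Step 5: 2 trees catch fire, 4 burn out
  ...FT
  ....F
  .....
  .....
  .....

...FT
....F
.....
.....
.....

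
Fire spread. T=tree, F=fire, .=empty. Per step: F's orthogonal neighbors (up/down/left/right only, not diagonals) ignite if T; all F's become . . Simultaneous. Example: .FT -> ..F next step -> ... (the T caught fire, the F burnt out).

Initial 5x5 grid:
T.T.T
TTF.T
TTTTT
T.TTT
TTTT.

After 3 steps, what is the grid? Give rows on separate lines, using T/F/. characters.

Step 1: 3 trees catch fire, 1 burn out
  T.F.T
  TF..T
  TTFTT
  T.TTT
  TTTT.
Step 2: 4 trees catch fire, 3 burn out
  T...T
  F...T
  TF.FT
  T.FTT
  TTTT.
Step 3: 5 trees catch fire, 4 burn out
  F...T
  ....T
  F...F
  T..FT
  TTFT.

F...T
....T
F...F
T..FT
TTFT.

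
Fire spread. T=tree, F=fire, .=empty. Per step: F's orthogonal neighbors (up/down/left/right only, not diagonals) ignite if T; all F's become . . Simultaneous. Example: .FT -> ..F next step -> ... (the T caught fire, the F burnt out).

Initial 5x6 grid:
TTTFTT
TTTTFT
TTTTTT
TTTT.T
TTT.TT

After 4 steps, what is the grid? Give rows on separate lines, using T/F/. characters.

Step 1: 5 trees catch fire, 2 burn out
  TTF.FT
  TTTF.F
  TTTTFT
  TTTT.T
  TTT.TT
Step 2: 5 trees catch fire, 5 burn out
  TF...F
  TTF...
  TTTF.F
  TTTT.T
  TTT.TT
Step 3: 5 trees catch fire, 5 burn out
  F.....
  TF....
  TTF...
  TTTF.F
  TTT.TT
Step 4: 4 trees catch fire, 5 burn out
  ......
  F.....
  TF....
  TTF...
  TTT.TF

......
F.....
TF....
TTF...
TTT.TF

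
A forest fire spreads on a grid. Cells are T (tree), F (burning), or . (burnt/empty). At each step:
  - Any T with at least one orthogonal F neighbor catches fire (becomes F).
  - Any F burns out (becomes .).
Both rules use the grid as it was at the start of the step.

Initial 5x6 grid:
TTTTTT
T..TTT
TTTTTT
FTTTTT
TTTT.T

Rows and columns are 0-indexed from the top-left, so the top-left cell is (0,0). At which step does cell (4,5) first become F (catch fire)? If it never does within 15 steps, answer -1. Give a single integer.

Step 1: cell (4,5)='T' (+3 fires, +1 burnt)
Step 2: cell (4,5)='T' (+4 fires, +3 burnt)
Step 3: cell (4,5)='T' (+4 fires, +4 burnt)
Step 4: cell (4,5)='T' (+4 fires, +4 burnt)
Step 5: cell (4,5)='T' (+4 fires, +4 burnt)
Step 6: cell (4,5)='F' (+4 fires, +4 burnt)
  -> target ignites at step 6
Step 7: cell (4,5)='.' (+2 fires, +4 burnt)
Step 8: cell (4,5)='.' (+1 fires, +2 burnt)
Step 9: cell (4,5)='.' (+0 fires, +1 burnt)
  fire out at step 9

6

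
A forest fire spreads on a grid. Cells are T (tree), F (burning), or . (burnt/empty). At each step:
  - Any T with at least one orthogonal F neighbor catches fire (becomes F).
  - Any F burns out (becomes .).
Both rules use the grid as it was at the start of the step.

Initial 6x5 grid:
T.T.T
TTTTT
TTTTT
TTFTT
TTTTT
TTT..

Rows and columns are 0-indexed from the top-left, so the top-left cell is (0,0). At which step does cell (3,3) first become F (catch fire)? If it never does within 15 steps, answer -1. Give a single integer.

Step 1: cell (3,3)='F' (+4 fires, +1 burnt)
  -> target ignites at step 1
Step 2: cell (3,3)='.' (+8 fires, +4 burnt)
Step 3: cell (3,3)='.' (+8 fires, +8 burnt)
Step 4: cell (3,3)='.' (+3 fires, +8 burnt)
Step 5: cell (3,3)='.' (+2 fires, +3 burnt)
Step 6: cell (3,3)='.' (+0 fires, +2 burnt)
  fire out at step 6

1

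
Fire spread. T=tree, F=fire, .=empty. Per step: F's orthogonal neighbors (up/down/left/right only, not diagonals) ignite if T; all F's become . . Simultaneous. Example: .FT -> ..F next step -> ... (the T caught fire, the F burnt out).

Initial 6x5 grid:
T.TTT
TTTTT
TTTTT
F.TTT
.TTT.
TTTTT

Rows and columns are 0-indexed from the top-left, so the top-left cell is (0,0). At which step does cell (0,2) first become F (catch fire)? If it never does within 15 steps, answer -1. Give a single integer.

Step 1: cell (0,2)='T' (+1 fires, +1 burnt)
Step 2: cell (0,2)='T' (+2 fires, +1 burnt)
Step 3: cell (0,2)='T' (+3 fires, +2 burnt)
Step 4: cell (0,2)='T' (+3 fires, +3 burnt)
Step 5: cell (0,2)='F' (+5 fires, +3 burnt)
  -> target ignites at step 5
Step 6: cell (0,2)='.' (+6 fires, +5 burnt)
Step 7: cell (0,2)='.' (+3 fires, +6 burnt)
Step 8: cell (0,2)='.' (+2 fires, +3 burnt)
Step 9: cell (0,2)='.' (+0 fires, +2 burnt)
  fire out at step 9

5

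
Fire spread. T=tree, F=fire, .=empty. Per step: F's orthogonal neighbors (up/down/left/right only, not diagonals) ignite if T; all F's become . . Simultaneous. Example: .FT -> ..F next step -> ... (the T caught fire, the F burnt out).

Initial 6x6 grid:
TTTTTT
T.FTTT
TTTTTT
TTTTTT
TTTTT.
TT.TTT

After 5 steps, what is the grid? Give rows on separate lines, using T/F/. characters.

Step 1: 3 trees catch fire, 1 burn out
  TTFTTT
  T..FTT
  TTFTTT
  TTTTTT
  TTTTT.
  TT.TTT
Step 2: 6 trees catch fire, 3 burn out
  TF.FTT
  T...FT
  TF.FTT
  TTFTTT
  TTTTT.
  TT.TTT
Step 3: 8 trees catch fire, 6 burn out
  F...FT
  T....F
  F...FT
  TF.FTT
  TTFTT.
  TT.TTT
Step 4: 7 trees catch fire, 8 burn out
  .....F
  F.....
  .....F
  F...FT
  TF.FT.
  TT.TTT
Step 5: 5 trees catch fire, 7 burn out
  ......
  ......
  ......
  .....F
  F...F.
  TF.FTT

......
......
......
.....F
F...F.
TF.FTT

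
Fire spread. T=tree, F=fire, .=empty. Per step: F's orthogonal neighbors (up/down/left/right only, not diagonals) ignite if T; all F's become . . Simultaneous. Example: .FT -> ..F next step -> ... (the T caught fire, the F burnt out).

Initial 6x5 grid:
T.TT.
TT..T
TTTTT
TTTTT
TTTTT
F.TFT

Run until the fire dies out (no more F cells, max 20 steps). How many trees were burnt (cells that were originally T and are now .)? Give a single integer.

Step 1: +4 fires, +2 burnt (F count now 4)
Step 2: +5 fires, +4 burnt (F count now 5)
Step 3: +5 fires, +5 burnt (F count now 5)
Step 4: +4 fires, +5 burnt (F count now 4)
Step 5: +3 fires, +4 burnt (F count now 3)
Step 6: +0 fires, +3 burnt (F count now 0)
Fire out after step 6
Initially T: 23, now '.': 28
Total burnt (originally-T cells now '.'): 21

Answer: 21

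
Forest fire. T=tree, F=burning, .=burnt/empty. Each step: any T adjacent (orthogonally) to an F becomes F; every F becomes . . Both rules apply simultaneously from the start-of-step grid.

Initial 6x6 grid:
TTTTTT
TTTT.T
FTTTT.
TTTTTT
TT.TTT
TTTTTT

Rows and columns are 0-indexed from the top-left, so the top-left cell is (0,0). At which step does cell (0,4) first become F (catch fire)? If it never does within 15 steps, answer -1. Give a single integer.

Step 1: cell (0,4)='T' (+3 fires, +1 burnt)
Step 2: cell (0,4)='T' (+5 fires, +3 burnt)
Step 3: cell (0,4)='T' (+6 fires, +5 burnt)
Step 4: cell (0,4)='T' (+5 fires, +6 burnt)
Step 5: cell (0,4)='T' (+4 fires, +5 burnt)
Step 6: cell (0,4)='F' (+4 fires, +4 burnt)
  -> target ignites at step 6
Step 7: cell (0,4)='.' (+3 fires, +4 burnt)
Step 8: cell (0,4)='.' (+2 fires, +3 burnt)
Step 9: cell (0,4)='.' (+0 fires, +2 burnt)
  fire out at step 9

6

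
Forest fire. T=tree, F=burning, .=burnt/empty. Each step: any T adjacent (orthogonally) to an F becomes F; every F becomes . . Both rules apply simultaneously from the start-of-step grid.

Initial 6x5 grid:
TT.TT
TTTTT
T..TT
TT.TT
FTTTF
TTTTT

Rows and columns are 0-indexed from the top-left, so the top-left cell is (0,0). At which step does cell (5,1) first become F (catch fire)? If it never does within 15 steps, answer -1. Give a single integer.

Step 1: cell (5,1)='T' (+6 fires, +2 burnt)
Step 2: cell (5,1)='F' (+7 fires, +6 burnt)
  -> target ignites at step 2
Step 3: cell (5,1)='.' (+4 fires, +7 burnt)
Step 4: cell (5,1)='.' (+4 fires, +4 burnt)
Step 5: cell (5,1)='.' (+3 fires, +4 burnt)
Step 6: cell (5,1)='.' (+0 fires, +3 burnt)
  fire out at step 6

2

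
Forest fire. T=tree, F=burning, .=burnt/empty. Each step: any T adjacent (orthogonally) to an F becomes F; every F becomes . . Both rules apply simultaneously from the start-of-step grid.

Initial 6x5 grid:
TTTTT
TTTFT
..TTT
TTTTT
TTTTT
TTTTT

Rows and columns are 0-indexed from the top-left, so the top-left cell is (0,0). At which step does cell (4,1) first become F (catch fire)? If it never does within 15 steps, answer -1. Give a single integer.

Step 1: cell (4,1)='T' (+4 fires, +1 burnt)
Step 2: cell (4,1)='T' (+6 fires, +4 burnt)
Step 3: cell (4,1)='T' (+5 fires, +6 burnt)
Step 4: cell (4,1)='T' (+5 fires, +5 burnt)
Step 5: cell (4,1)='F' (+4 fires, +5 burnt)
  -> target ignites at step 5
Step 6: cell (4,1)='.' (+2 fires, +4 burnt)
Step 7: cell (4,1)='.' (+1 fires, +2 burnt)
Step 8: cell (4,1)='.' (+0 fires, +1 burnt)
  fire out at step 8

5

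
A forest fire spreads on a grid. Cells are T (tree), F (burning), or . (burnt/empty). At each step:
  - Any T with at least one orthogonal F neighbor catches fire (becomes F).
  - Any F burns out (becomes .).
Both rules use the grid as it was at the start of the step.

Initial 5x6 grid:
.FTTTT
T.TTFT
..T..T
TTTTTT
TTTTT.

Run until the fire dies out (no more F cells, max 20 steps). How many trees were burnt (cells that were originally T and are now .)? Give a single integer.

Step 1: +4 fires, +2 burnt (F count now 4)
Step 2: +4 fires, +4 burnt (F count now 4)
Step 3: +2 fires, +4 burnt (F count now 2)
Step 4: +2 fires, +2 burnt (F count now 2)
Step 5: +4 fires, +2 burnt (F count now 4)
Step 6: +3 fires, +4 burnt (F count now 3)
Step 7: +1 fires, +3 burnt (F count now 1)
Step 8: +0 fires, +1 burnt (F count now 0)
Fire out after step 8
Initially T: 21, now '.': 29
Total burnt (originally-T cells now '.'): 20

Answer: 20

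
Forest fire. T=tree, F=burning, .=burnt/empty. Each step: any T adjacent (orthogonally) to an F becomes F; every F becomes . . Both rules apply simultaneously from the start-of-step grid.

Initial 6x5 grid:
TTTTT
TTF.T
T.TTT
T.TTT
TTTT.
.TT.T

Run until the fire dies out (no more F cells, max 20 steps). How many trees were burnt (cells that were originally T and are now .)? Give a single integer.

Step 1: +3 fires, +1 burnt (F count now 3)
Step 2: +5 fires, +3 burnt (F count now 5)
Step 3: +6 fires, +5 burnt (F count now 6)
Step 4: +6 fires, +6 burnt (F count now 6)
Step 5: +2 fires, +6 burnt (F count now 2)
Step 6: +0 fires, +2 burnt (F count now 0)
Fire out after step 6
Initially T: 23, now '.': 29
Total burnt (originally-T cells now '.'): 22

Answer: 22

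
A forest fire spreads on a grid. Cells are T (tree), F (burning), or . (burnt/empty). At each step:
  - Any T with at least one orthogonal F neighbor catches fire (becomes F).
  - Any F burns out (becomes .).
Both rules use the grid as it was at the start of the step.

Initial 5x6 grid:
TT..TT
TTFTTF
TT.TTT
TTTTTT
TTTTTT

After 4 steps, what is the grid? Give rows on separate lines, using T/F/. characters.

Step 1: 5 trees catch fire, 2 burn out
  TT..TF
  TF.FF.
  TT.TTF
  TTTTTT
  TTTTTT
Step 2: 7 trees catch fire, 5 burn out
  TF..F.
  F.....
  TF.FF.
  TTTTTF
  TTTTTT
Step 3: 6 trees catch fire, 7 burn out
  F.....
  ......
  F.....
  TFTFF.
  TTTTTF
Step 4: 5 trees catch fire, 6 burn out
  ......
  ......
  ......
  F.F...
  TFTFF.

......
......
......
F.F...
TFTFF.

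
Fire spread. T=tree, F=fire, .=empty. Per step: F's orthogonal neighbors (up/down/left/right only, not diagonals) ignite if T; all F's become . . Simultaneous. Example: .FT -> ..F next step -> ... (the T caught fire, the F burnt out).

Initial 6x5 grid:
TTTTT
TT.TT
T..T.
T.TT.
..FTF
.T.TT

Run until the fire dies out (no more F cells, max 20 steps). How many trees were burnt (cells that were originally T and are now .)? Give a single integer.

Answer: 17

Derivation:
Step 1: +3 fires, +2 burnt (F count now 3)
Step 2: +2 fires, +3 burnt (F count now 2)
Step 3: +1 fires, +2 burnt (F count now 1)
Step 4: +1 fires, +1 burnt (F count now 1)
Step 5: +2 fires, +1 burnt (F count now 2)
Step 6: +2 fires, +2 burnt (F count now 2)
Step 7: +1 fires, +2 burnt (F count now 1)
Step 8: +2 fires, +1 burnt (F count now 2)
Step 9: +1 fires, +2 burnt (F count now 1)
Step 10: +1 fires, +1 burnt (F count now 1)
Step 11: +1 fires, +1 burnt (F count now 1)
Step 12: +0 fires, +1 burnt (F count now 0)
Fire out after step 12
Initially T: 18, now '.': 29
Total burnt (originally-T cells now '.'): 17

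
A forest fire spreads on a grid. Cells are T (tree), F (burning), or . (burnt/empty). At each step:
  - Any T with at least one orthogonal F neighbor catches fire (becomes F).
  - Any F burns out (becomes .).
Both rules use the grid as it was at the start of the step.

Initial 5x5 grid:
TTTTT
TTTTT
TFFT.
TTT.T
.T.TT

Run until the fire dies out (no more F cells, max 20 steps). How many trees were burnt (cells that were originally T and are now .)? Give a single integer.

Answer: 16

Derivation:
Step 1: +6 fires, +2 burnt (F count now 6)
Step 2: +6 fires, +6 burnt (F count now 6)
Step 3: +3 fires, +6 burnt (F count now 3)
Step 4: +1 fires, +3 burnt (F count now 1)
Step 5: +0 fires, +1 burnt (F count now 0)
Fire out after step 5
Initially T: 19, now '.': 22
Total burnt (originally-T cells now '.'): 16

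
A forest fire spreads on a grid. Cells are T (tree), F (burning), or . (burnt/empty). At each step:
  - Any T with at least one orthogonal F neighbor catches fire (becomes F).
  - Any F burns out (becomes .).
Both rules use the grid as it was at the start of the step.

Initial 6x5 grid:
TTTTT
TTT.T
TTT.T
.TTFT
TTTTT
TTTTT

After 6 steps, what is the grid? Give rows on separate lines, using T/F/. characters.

Step 1: 3 trees catch fire, 1 burn out
  TTTTT
  TTT.T
  TTT.T
  .TF.F
  TTTFT
  TTTTT
Step 2: 6 trees catch fire, 3 burn out
  TTTTT
  TTT.T
  TTF.F
  .F...
  TTF.F
  TTTFT
Step 3: 6 trees catch fire, 6 burn out
  TTTTT
  TTF.F
  TF...
  .....
  TF...
  TTF.F
Step 4: 6 trees catch fire, 6 burn out
  TTFTF
  TF...
  F....
  .....
  F....
  TF...
Step 5: 4 trees catch fire, 6 burn out
  TF.F.
  F....
  .....
  .....
  .....
  F....
Step 6: 1 trees catch fire, 4 burn out
  F....
  .....
  .....
  .....
  .....
  .....

F....
.....
.....
.....
.....
.....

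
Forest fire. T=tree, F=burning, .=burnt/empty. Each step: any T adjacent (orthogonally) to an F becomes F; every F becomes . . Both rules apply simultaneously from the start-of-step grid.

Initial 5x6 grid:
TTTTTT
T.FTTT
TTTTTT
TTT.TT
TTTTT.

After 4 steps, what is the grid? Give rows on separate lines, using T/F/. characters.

Step 1: 3 trees catch fire, 1 burn out
  TTFTTT
  T..FTT
  TTFTTT
  TTT.TT
  TTTTT.
Step 2: 6 trees catch fire, 3 burn out
  TF.FTT
  T...FT
  TF.FTT
  TTF.TT
  TTTTT.
Step 3: 7 trees catch fire, 6 burn out
  F...FT
  T....F
  F...FT
  TF..TT
  TTFTT.
Step 4: 7 trees catch fire, 7 burn out
  .....F
  F.....
  .....F
  F...FT
  TF.FT.

.....F
F.....
.....F
F...FT
TF.FT.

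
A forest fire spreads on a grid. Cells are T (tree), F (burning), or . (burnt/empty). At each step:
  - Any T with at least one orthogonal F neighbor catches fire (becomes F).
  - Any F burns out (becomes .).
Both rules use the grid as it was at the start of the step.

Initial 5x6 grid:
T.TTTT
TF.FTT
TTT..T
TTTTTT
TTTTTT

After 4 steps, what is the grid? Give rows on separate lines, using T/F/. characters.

Step 1: 4 trees catch fire, 2 burn out
  T.TFTT
  F...FT
  TFT..T
  TTTTTT
  TTTTTT
Step 2: 7 trees catch fire, 4 burn out
  F.F.FT
  .....F
  F.F..T
  TFTTTT
  TTTTTT
Step 3: 5 trees catch fire, 7 burn out
  .....F
  ......
  .....F
  F.FTTT
  TFTTTT
Step 4: 4 trees catch fire, 5 burn out
  ......
  ......
  ......
  ...FTF
  F.FTTT

......
......
......
...FTF
F.FTTT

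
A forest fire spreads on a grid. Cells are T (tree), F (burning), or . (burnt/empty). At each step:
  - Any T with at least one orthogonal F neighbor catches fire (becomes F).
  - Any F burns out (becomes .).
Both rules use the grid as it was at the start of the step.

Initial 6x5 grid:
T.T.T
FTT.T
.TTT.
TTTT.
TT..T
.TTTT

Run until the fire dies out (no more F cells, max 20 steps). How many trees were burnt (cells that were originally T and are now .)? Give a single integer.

Step 1: +2 fires, +1 burnt (F count now 2)
Step 2: +2 fires, +2 burnt (F count now 2)
Step 3: +3 fires, +2 burnt (F count now 3)
Step 4: +4 fires, +3 burnt (F count now 4)
Step 5: +3 fires, +4 burnt (F count now 3)
Step 6: +1 fires, +3 burnt (F count now 1)
Step 7: +1 fires, +1 burnt (F count now 1)
Step 8: +1 fires, +1 burnt (F count now 1)
Step 9: +1 fires, +1 burnt (F count now 1)
Step 10: +0 fires, +1 burnt (F count now 0)
Fire out after step 10
Initially T: 20, now '.': 28
Total burnt (originally-T cells now '.'): 18

Answer: 18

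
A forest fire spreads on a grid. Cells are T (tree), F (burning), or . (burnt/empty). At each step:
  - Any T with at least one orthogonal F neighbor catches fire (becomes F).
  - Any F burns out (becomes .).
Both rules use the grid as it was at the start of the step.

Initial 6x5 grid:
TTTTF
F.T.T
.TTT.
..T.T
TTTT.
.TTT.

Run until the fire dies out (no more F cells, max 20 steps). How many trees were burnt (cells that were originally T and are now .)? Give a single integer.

Step 1: +3 fires, +2 burnt (F count now 3)
Step 2: +2 fires, +3 burnt (F count now 2)
Step 3: +1 fires, +2 burnt (F count now 1)
Step 4: +1 fires, +1 burnt (F count now 1)
Step 5: +3 fires, +1 burnt (F count now 3)
Step 6: +1 fires, +3 burnt (F count now 1)
Step 7: +3 fires, +1 burnt (F count now 3)
Step 8: +3 fires, +3 burnt (F count now 3)
Step 9: +0 fires, +3 burnt (F count now 0)
Fire out after step 9
Initially T: 18, now '.': 29
Total burnt (originally-T cells now '.'): 17

Answer: 17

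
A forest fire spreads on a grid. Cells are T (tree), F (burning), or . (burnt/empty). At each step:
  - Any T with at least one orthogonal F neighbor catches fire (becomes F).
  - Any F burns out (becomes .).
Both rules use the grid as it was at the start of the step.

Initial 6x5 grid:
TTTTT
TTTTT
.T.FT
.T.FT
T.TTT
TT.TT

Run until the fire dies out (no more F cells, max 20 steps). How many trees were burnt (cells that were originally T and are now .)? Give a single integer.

Step 1: +4 fires, +2 burnt (F count now 4)
Step 2: +6 fires, +4 burnt (F count now 6)
Step 3: +4 fires, +6 burnt (F count now 4)
Step 4: +3 fires, +4 burnt (F count now 3)
Step 5: +2 fires, +3 burnt (F count now 2)
Step 6: +0 fires, +2 burnt (F count now 0)
Fire out after step 6
Initially T: 22, now '.': 27
Total burnt (originally-T cells now '.'): 19

Answer: 19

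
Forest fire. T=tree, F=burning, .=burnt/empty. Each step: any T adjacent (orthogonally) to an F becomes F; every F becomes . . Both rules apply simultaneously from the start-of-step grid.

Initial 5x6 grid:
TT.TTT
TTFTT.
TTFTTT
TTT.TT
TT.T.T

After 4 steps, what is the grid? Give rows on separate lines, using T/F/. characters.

Step 1: 5 trees catch fire, 2 burn out
  TT.TTT
  TF.FT.
  TF.FTT
  TTF.TT
  TT.T.T
Step 2: 7 trees catch fire, 5 burn out
  TF.FTT
  F...F.
  F...FT
  TF..TT
  TT.T.T
Step 3: 6 trees catch fire, 7 burn out
  F...FT
  ......
  .....F
  F...FT
  TF.T.T
Step 4: 3 trees catch fire, 6 burn out
  .....F
  ......
  ......
  .....F
  F..T.T

.....F
......
......
.....F
F..T.T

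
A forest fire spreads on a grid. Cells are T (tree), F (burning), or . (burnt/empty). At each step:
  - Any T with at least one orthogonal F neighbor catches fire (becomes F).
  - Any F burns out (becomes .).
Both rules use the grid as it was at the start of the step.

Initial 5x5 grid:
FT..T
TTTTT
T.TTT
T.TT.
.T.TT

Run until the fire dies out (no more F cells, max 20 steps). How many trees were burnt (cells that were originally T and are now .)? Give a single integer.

Answer: 16

Derivation:
Step 1: +2 fires, +1 burnt (F count now 2)
Step 2: +2 fires, +2 burnt (F count now 2)
Step 3: +2 fires, +2 burnt (F count now 2)
Step 4: +2 fires, +2 burnt (F count now 2)
Step 5: +3 fires, +2 burnt (F count now 3)
Step 6: +3 fires, +3 burnt (F count now 3)
Step 7: +1 fires, +3 burnt (F count now 1)
Step 8: +1 fires, +1 burnt (F count now 1)
Step 9: +0 fires, +1 burnt (F count now 0)
Fire out after step 9
Initially T: 17, now '.': 24
Total burnt (originally-T cells now '.'): 16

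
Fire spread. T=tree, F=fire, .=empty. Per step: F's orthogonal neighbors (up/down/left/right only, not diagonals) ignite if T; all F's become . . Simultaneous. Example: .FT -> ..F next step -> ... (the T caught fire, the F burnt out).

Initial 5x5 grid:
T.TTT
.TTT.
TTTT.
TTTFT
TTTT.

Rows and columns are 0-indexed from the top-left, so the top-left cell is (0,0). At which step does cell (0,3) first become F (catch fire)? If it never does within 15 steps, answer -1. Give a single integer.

Step 1: cell (0,3)='T' (+4 fires, +1 burnt)
Step 2: cell (0,3)='T' (+4 fires, +4 burnt)
Step 3: cell (0,3)='F' (+5 fires, +4 burnt)
  -> target ignites at step 3
Step 4: cell (0,3)='.' (+5 fires, +5 burnt)
Step 5: cell (0,3)='.' (+0 fires, +5 burnt)
  fire out at step 5

3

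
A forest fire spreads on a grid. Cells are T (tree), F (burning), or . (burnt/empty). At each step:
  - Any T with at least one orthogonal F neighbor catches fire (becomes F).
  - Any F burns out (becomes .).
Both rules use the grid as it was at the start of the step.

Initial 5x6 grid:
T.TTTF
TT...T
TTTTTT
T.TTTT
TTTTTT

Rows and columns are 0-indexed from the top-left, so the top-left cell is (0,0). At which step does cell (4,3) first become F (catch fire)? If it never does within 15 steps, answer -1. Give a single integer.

Step 1: cell (4,3)='T' (+2 fires, +1 burnt)
Step 2: cell (4,3)='T' (+2 fires, +2 burnt)
Step 3: cell (4,3)='T' (+3 fires, +2 burnt)
Step 4: cell (4,3)='T' (+3 fires, +3 burnt)
Step 5: cell (4,3)='T' (+3 fires, +3 burnt)
Step 6: cell (4,3)='F' (+3 fires, +3 burnt)
  -> target ignites at step 6
Step 7: cell (4,3)='.' (+3 fires, +3 burnt)
Step 8: cell (4,3)='.' (+3 fires, +3 burnt)
Step 9: cell (4,3)='.' (+2 fires, +3 burnt)
Step 10: cell (4,3)='.' (+0 fires, +2 burnt)
  fire out at step 10

6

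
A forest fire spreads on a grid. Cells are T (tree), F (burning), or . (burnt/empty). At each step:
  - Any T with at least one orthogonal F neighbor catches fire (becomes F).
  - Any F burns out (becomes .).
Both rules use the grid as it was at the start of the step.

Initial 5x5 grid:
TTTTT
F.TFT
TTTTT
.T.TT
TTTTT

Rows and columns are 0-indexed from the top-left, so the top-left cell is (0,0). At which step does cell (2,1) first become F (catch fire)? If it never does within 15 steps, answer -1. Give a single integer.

Step 1: cell (2,1)='T' (+6 fires, +2 burnt)
Step 2: cell (2,1)='F' (+7 fires, +6 burnt)
  -> target ignites at step 2
Step 3: cell (2,1)='.' (+3 fires, +7 burnt)
Step 4: cell (2,1)='.' (+3 fires, +3 burnt)
Step 5: cell (2,1)='.' (+1 fires, +3 burnt)
Step 6: cell (2,1)='.' (+0 fires, +1 burnt)
  fire out at step 6

2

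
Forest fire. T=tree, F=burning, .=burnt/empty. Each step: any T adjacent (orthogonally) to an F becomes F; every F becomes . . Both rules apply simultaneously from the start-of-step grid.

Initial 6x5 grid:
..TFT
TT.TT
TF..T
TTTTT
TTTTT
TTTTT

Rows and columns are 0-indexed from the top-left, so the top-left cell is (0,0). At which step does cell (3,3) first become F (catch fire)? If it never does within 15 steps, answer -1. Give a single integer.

Step 1: cell (3,3)='T' (+6 fires, +2 burnt)
Step 2: cell (3,3)='T' (+5 fires, +6 burnt)
Step 3: cell (3,3)='F' (+5 fires, +5 burnt)
  -> target ignites at step 3
Step 4: cell (3,3)='.' (+4 fires, +5 burnt)
Step 5: cell (3,3)='.' (+2 fires, +4 burnt)
Step 6: cell (3,3)='.' (+1 fires, +2 burnt)
Step 7: cell (3,3)='.' (+0 fires, +1 burnt)
  fire out at step 7

3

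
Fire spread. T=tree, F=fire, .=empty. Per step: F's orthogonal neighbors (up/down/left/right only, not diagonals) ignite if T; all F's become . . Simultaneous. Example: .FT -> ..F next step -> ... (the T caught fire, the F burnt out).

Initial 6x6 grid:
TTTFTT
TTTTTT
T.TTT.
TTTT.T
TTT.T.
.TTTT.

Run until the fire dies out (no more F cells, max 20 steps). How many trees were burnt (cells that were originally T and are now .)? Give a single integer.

Answer: 27

Derivation:
Step 1: +3 fires, +1 burnt (F count now 3)
Step 2: +5 fires, +3 burnt (F count now 5)
Step 3: +6 fires, +5 burnt (F count now 6)
Step 4: +2 fires, +6 burnt (F count now 2)
Step 5: +3 fires, +2 burnt (F count now 3)
Step 6: +3 fires, +3 burnt (F count now 3)
Step 7: +3 fires, +3 burnt (F count now 3)
Step 8: +1 fires, +3 burnt (F count now 1)
Step 9: +1 fires, +1 burnt (F count now 1)
Step 10: +0 fires, +1 burnt (F count now 0)
Fire out after step 10
Initially T: 28, now '.': 35
Total burnt (originally-T cells now '.'): 27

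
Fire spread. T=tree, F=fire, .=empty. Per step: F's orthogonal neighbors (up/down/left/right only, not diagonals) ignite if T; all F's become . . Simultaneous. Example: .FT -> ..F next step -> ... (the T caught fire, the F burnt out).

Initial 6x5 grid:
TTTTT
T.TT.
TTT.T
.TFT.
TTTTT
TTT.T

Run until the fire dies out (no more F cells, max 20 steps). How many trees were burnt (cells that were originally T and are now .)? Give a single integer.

Step 1: +4 fires, +1 burnt (F count now 4)
Step 2: +5 fires, +4 burnt (F count now 5)
Step 3: +6 fires, +5 burnt (F count now 6)
Step 4: +5 fires, +6 burnt (F count now 5)
Step 5: +2 fires, +5 burnt (F count now 2)
Step 6: +0 fires, +2 burnt (F count now 0)
Fire out after step 6
Initially T: 23, now '.': 29
Total burnt (originally-T cells now '.'): 22

Answer: 22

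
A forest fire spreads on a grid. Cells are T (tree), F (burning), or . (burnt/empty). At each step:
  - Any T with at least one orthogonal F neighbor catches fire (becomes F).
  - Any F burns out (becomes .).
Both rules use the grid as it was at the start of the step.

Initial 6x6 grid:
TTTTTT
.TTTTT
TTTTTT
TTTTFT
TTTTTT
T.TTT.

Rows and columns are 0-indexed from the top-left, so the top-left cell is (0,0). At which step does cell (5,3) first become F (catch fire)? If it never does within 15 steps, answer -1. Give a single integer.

Step 1: cell (5,3)='T' (+4 fires, +1 burnt)
Step 2: cell (5,3)='T' (+7 fires, +4 burnt)
Step 3: cell (5,3)='F' (+7 fires, +7 burnt)
  -> target ignites at step 3
Step 4: cell (5,3)='.' (+7 fires, +7 burnt)
Step 5: cell (5,3)='.' (+4 fires, +7 burnt)
Step 6: cell (5,3)='.' (+2 fires, +4 burnt)
Step 7: cell (5,3)='.' (+1 fires, +2 burnt)
Step 8: cell (5,3)='.' (+0 fires, +1 burnt)
  fire out at step 8

3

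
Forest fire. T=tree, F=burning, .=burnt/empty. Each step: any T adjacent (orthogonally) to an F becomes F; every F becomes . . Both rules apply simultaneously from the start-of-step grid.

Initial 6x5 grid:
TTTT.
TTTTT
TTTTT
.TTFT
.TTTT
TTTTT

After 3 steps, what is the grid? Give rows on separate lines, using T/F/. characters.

Step 1: 4 trees catch fire, 1 burn out
  TTTT.
  TTTTT
  TTTFT
  .TF.F
  .TTFT
  TTTTT
Step 2: 7 trees catch fire, 4 burn out
  TTTT.
  TTTFT
  TTF.F
  .F...
  .TF.F
  TTTFT
Step 3: 7 trees catch fire, 7 burn out
  TTTF.
  TTF.F
  TF...
  .....
  .F...
  TTF.F

TTTF.
TTF.F
TF...
.....
.F...
TTF.F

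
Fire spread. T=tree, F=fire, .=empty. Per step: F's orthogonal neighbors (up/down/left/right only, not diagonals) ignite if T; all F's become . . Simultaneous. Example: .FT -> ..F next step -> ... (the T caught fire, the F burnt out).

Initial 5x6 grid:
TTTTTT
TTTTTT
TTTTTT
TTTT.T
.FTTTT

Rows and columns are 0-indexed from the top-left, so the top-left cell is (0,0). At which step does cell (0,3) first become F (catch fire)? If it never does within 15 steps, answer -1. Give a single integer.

Step 1: cell (0,3)='T' (+2 fires, +1 burnt)
Step 2: cell (0,3)='T' (+4 fires, +2 burnt)
Step 3: cell (0,3)='T' (+5 fires, +4 burnt)
Step 4: cell (0,3)='T' (+5 fires, +5 burnt)
Step 5: cell (0,3)='T' (+5 fires, +5 burnt)
Step 6: cell (0,3)='F' (+3 fires, +5 burnt)
  -> target ignites at step 6
Step 7: cell (0,3)='.' (+2 fires, +3 burnt)
Step 8: cell (0,3)='.' (+1 fires, +2 burnt)
Step 9: cell (0,3)='.' (+0 fires, +1 burnt)
  fire out at step 9

6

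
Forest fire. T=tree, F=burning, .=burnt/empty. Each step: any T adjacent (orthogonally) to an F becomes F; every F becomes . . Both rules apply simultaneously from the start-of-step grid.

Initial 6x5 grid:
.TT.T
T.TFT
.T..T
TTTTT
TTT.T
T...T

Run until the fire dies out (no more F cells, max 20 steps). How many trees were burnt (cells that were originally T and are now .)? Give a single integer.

Answer: 18

Derivation:
Step 1: +2 fires, +1 burnt (F count now 2)
Step 2: +3 fires, +2 burnt (F count now 3)
Step 3: +2 fires, +3 burnt (F count now 2)
Step 4: +2 fires, +2 burnt (F count now 2)
Step 5: +2 fires, +2 burnt (F count now 2)
Step 6: +2 fires, +2 burnt (F count now 2)
Step 7: +3 fires, +2 burnt (F count now 3)
Step 8: +1 fires, +3 burnt (F count now 1)
Step 9: +1 fires, +1 burnt (F count now 1)
Step 10: +0 fires, +1 burnt (F count now 0)
Fire out after step 10
Initially T: 19, now '.': 29
Total burnt (originally-T cells now '.'): 18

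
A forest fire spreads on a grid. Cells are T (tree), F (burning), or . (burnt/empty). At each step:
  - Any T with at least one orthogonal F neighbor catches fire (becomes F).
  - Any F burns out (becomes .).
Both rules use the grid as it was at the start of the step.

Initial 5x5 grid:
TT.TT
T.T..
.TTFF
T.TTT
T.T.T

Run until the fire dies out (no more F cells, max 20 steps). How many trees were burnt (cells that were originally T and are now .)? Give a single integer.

Answer: 8

Derivation:
Step 1: +3 fires, +2 burnt (F count now 3)
Step 2: +4 fires, +3 burnt (F count now 4)
Step 3: +1 fires, +4 burnt (F count now 1)
Step 4: +0 fires, +1 burnt (F count now 0)
Fire out after step 4
Initially T: 15, now '.': 18
Total burnt (originally-T cells now '.'): 8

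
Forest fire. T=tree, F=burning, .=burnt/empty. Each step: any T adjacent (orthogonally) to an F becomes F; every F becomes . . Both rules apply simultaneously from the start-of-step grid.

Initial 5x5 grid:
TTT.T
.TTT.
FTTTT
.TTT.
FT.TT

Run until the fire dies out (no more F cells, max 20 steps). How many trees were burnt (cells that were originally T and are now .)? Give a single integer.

Step 1: +2 fires, +2 burnt (F count now 2)
Step 2: +3 fires, +2 burnt (F count now 3)
Step 3: +4 fires, +3 burnt (F count now 4)
Step 4: +5 fires, +4 burnt (F count now 5)
Step 5: +1 fires, +5 burnt (F count now 1)
Step 6: +1 fires, +1 burnt (F count now 1)
Step 7: +0 fires, +1 burnt (F count now 0)
Fire out after step 7
Initially T: 17, now '.': 24
Total burnt (originally-T cells now '.'): 16

Answer: 16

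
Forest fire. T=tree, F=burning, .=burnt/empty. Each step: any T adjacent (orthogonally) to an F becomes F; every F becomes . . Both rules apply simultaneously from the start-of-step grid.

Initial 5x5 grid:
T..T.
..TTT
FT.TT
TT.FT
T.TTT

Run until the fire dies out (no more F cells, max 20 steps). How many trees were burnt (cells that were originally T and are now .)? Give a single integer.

Step 1: +5 fires, +2 burnt (F count now 5)
Step 2: +6 fires, +5 burnt (F count now 6)
Step 3: +3 fires, +6 burnt (F count now 3)
Step 4: +0 fires, +3 burnt (F count now 0)
Fire out after step 4
Initially T: 15, now '.': 24
Total burnt (originally-T cells now '.'): 14

Answer: 14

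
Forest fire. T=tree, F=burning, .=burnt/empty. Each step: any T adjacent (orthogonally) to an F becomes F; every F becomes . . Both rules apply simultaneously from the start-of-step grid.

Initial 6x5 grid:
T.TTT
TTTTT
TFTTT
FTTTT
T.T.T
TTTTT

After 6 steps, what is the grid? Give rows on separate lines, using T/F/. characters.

Step 1: 5 trees catch fire, 2 burn out
  T.TTT
  TFTTT
  F.FTT
  .FTTT
  F.T.T
  TTTTT
Step 2: 5 trees catch fire, 5 burn out
  T.TTT
  F.FTT
  ...FT
  ..FTT
  ..T.T
  FTTTT
Step 3: 7 trees catch fire, 5 burn out
  F.FTT
  ...FT
  ....F
  ...FT
  ..F.T
  .FTTT
Step 4: 4 trees catch fire, 7 burn out
  ...FT
  ....F
  .....
  ....F
  ....T
  ..FTT
Step 5: 3 trees catch fire, 4 burn out
  ....F
  .....
  .....
  .....
  ....F
  ...FT
Step 6: 1 trees catch fire, 3 burn out
  .....
  .....
  .....
  .....
  .....
  ....F

.....
.....
.....
.....
.....
....F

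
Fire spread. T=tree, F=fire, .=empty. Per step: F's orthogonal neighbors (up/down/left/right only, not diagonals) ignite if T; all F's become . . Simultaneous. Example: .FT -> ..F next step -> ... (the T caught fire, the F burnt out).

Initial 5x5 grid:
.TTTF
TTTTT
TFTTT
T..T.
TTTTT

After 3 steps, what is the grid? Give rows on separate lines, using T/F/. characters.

Step 1: 5 trees catch fire, 2 burn out
  .TTF.
  TFTTF
  F.FTT
  T..T.
  TTTTT
Step 2: 8 trees catch fire, 5 burn out
  .FF..
  F.FF.
  ...FF
  F..T.
  TTTTT
Step 3: 2 trees catch fire, 8 burn out
  .....
  .....
  .....
  ...F.
  FTTTT

.....
.....
.....
...F.
FTTTT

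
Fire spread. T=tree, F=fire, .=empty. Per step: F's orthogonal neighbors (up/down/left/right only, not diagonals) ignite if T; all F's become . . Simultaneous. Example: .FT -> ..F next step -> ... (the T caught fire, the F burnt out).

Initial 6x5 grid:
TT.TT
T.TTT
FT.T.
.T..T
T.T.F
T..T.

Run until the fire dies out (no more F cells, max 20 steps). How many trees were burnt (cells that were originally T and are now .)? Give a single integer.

Step 1: +3 fires, +2 burnt (F count now 3)
Step 2: +2 fires, +3 burnt (F count now 2)
Step 3: +1 fires, +2 burnt (F count now 1)
Step 4: +0 fires, +1 burnt (F count now 0)
Fire out after step 4
Initially T: 16, now '.': 20
Total burnt (originally-T cells now '.'): 6

Answer: 6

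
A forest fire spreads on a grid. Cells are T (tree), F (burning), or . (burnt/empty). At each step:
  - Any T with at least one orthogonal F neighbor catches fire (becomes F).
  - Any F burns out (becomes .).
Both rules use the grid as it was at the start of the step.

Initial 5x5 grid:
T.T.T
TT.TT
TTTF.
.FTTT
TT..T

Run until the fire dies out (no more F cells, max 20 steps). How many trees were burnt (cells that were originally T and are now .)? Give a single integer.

Answer: 15

Derivation:
Step 1: +6 fires, +2 burnt (F count now 6)
Step 2: +5 fires, +6 burnt (F count now 5)
Step 3: +3 fires, +5 burnt (F count now 3)
Step 4: +1 fires, +3 burnt (F count now 1)
Step 5: +0 fires, +1 burnt (F count now 0)
Fire out after step 5
Initially T: 16, now '.': 24
Total burnt (originally-T cells now '.'): 15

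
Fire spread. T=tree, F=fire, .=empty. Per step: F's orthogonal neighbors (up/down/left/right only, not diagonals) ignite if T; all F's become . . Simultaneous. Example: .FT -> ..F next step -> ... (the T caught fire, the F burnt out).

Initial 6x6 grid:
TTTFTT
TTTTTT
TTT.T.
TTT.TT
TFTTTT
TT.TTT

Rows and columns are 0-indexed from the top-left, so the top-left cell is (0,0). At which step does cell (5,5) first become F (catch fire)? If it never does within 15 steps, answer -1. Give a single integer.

Step 1: cell (5,5)='T' (+7 fires, +2 burnt)
Step 2: cell (5,5)='T' (+9 fires, +7 burnt)
Step 3: cell (5,5)='T' (+8 fires, +9 burnt)
Step 4: cell (5,5)='T' (+4 fires, +8 burnt)
Step 5: cell (5,5)='F' (+2 fires, +4 burnt)
  -> target ignites at step 5
Step 6: cell (5,5)='.' (+0 fires, +2 burnt)
  fire out at step 6

5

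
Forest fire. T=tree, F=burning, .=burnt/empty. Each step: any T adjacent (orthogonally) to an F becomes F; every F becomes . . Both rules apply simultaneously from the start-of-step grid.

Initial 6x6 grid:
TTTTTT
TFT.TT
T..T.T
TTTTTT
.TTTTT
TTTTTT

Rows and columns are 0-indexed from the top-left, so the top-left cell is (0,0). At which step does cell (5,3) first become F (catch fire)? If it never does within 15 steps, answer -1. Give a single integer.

Step 1: cell (5,3)='T' (+3 fires, +1 burnt)
Step 2: cell (5,3)='T' (+3 fires, +3 burnt)
Step 3: cell (5,3)='T' (+2 fires, +3 burnt)
Step 4: cell (5,3)='T' (+2 fires, +2 burnt)
Step 5: cell (5,3)='T' (+4 fires, +2 burnt)
Step 6: cell (5,3)='T' (+4 fires, +4 burnt)
Step 7: cell (5,3)='T' (+6 fires, +4 burnt)
Step 8: cell (5,3)='F' (+3 fires, +6 burnt)
  -> target ignites at step 8
Step 9: cell (5,3)='.' (+2 fires, +3 burnt)
Step 10: cell (5,3)='.' (+1 fires, +2 burnt)
Step 11: cell (5,3)='.' (+0 fires, +1 burnt)
  fire out at step 11

8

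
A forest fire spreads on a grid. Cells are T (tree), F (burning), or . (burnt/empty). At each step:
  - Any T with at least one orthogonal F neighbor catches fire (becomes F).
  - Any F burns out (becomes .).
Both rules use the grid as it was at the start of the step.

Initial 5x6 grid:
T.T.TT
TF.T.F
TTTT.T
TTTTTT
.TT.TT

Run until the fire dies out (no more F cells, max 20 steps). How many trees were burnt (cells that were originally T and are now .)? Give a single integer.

Answer: 20

Derivation:
Step 1: +4 fires, +2 burnt (F count now 4)
Step 2: +6 fires, +4 burnt (F count now 6)
Step 3: +6 fires, +6 burnt (F count now 6)
Step 4: +4 fires, +6 burnt (F count now 4)
Step 5: +0 fires, +4 burnt (F count now 0)
Fire out after step 5
Initially T: 21, now '.': 29
Total burnt (originally-T cells now '.'): 20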